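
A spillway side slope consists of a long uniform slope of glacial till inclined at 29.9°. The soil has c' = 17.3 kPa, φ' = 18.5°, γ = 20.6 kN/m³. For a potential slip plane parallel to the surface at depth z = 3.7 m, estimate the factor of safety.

For an infinite slope with a slip plane parallel to the surface (no pore pressure): FS = [c' + γz cos²β tanφ'] / [γz sinβ cosβ].
γz = 20.6·3.7 = 76.22 kN/m²
Numerator = 17.3 + 76.22·cos²29.9°·tan18.5° = 17.3 + 76.22·0.7515·0.3346 = 36.466 kPa
Denominator = 76.22·sin29.9°·cos29.9° = 76.22·0.4985·0.8669 = 32.938 kPa
FS = 36.466 / 32.938 = 1.107

FS = 1.11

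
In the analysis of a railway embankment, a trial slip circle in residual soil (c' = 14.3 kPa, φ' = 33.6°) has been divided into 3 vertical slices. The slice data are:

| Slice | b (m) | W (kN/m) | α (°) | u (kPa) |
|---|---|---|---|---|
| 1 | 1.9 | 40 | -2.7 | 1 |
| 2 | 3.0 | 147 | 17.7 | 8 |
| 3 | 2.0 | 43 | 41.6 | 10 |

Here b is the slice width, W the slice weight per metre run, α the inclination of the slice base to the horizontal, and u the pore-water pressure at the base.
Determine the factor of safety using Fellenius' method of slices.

Ordinary method of slices: FS = Σ[c'·Δl_i + (W_i cosα_i − u_i·Δl_i)·tanφ'] / Σ W_i sinα_i, with Δl_i = b_i / cosα_i.
Slice 1: Δl = 1.9/cos(-2.7°) = 1.902 m; N'_1 = 40·cos(-2.7°) − 1·1.902 = 38.1; c'Δl = 27.20; W sinα = -1.9
Slice 2: Δl = 3.0/cos17.7° = 3.149 m; N'_2 = 147·cos17.7° − 8·3.149 = 114.8; c'Δl = 45.03; W sinα = 44.7
Slice 3: Δl = 2.0/cos41.6° = 2.675 m; N'_3 = 43·cos41.6° − 10·2.675 = 5.4; c'Δl = 38.25; W sinα = 28.5
Σc'Δl = 110.5 kN/m; ΣN' = 158.3 kN/m; ΣW sinα = 71.4 kN/m
Resisting = 110.5 + 158.3·tan33.6° = 110.5 + 105.2 = 215.7 kN/m
FS = 215.7 / 71.4 = 3.022

FS = 3.02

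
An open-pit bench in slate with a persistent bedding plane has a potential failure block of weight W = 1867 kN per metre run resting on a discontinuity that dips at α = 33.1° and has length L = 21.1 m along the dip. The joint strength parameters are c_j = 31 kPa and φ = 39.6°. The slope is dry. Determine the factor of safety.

FS = 1.91

Resolving the block weight along and normal to the plane and applying the Mohr–Coulomb strength on the joint:
N' = W cosα = 1867·cos33.1° = 1564.0 kN/m
Driving force T = W sinα = 1867·sin33.1° = 1019.6 kN/m
Resisting force R = c_j·L + N'·tanφ = 31·21.1 + 1564.0·tan39.6° = 654.1 + 1293.9 = 1948.0 kN/m
FS = R / T = 1948.0 / 1019.6 = 1.911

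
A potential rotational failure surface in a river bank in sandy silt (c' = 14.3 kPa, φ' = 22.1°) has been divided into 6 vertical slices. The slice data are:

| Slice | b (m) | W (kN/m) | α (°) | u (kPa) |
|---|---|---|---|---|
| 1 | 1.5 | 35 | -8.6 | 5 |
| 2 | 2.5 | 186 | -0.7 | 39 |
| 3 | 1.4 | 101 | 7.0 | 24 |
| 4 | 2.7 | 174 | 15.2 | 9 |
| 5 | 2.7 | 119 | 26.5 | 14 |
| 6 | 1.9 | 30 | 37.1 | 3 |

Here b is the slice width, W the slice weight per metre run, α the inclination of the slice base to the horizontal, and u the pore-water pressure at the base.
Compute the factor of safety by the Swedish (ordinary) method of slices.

Ordinary method of slices: FS = Σ[c'·Δl_i + (W_i cosα_i − u_i·Δl_i)·tanφ'] / Σ W_i sinα_i, with Δl_i = b_i / cosα_i.
Slice 1: Δl = 1.5/cos(-8.6°) = 1.517 m; N'_1 = 35·cos(-8.6°) − 5·1.517 = 27.0; c'Δl = 21.69; W sinα = -5.2
Slice 2: Δl = 2.5/cos(-0.7°) = 2.500 m; N'_2 = 186·cos(-0.7°) − 39·2.500 = 88.5; c'Δl = 35.75; W sinα = -2.3
Slice 3: Δl = 1.4/cos7.0° = 1.411 m; N'_3 = 101·cos7.0° − 24·1.411 = 66.4; c'Δl = 20.17; W sinα = 12.3
Slice 4: Δl = 2.7/cos15.2° = 2.798 m; N'_4 = 174·cos15.2° − 9·2.798 = 142.7; c'Δl = 40.01; W sinα = 45.6
Slice 5: Δl = 2.7/cos26.5° = 3.017 m; N'_5 = 119·cos26.5° − 14·3.017 = 64.3; c'Δl = 43.14; W sinα = 53.1
Slice 6: Δl = 1.9/cos37.1° = 2.382 m; N'_6 = 30·cos37.1° − 3·2.382 = 16.8; c'Δl = 34.07; W sinα = 18.1
Σc'Δl = 194.8 kN/m; ΣN' = 405.7 kN/m; ΣW sinα = 121.6 kN/m
Resisting = 194.8 + 405.7·tan22.1° = 194.8 + 164.7 = 359.6 kN/m
FS = 359.6 / 121.6 = 2.956

FS = 2.96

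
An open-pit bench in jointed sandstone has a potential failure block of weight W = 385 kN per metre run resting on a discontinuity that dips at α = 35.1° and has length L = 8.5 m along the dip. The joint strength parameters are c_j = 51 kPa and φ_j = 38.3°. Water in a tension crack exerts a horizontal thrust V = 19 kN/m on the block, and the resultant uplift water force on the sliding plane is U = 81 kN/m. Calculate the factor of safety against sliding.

Resolving the block weight along and normal to the plane and applying the Mohr–Coulomb strength on the joint:
N' = W cosα − U − V sinα = 385·cos35.1° − 81 − 19·sin35.1° = 223.1 kN/m
Driving force T = W sinα + V cosα = 385·sin35.1° + 19·cos35.1° = 236.9 kN/m
Resisting force R = c_j·L + N'·tanφ_j = 51·8.5 + 223.1·tan38.3° = 433.5 + 176.2 = 609.7 kN/m
FS = R / T = 609.7 / 236.9 = 2.573

FS = 2.57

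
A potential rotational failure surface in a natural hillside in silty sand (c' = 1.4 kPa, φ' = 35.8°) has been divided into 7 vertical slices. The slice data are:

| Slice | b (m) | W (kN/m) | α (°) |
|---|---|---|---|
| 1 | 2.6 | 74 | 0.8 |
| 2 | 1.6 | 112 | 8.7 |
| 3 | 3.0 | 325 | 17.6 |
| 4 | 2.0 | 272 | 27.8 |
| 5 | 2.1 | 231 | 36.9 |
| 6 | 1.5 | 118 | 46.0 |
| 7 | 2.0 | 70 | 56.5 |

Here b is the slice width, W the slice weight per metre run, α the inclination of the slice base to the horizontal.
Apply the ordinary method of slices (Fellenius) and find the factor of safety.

Ordinary method of slices: FS = Σ[c'·Δl_i + (W_i cosα_i)·tanφ'] / Σ W_i sinα_i, with Δl_i = b_i / cosα_i.
Slice 1: Δl = 2.6/cos0.8° = 2.600 m; N'_1 = 74·cos0.8° = 74.0; c'Δl = 3.64; W sinα = 1.0
Slice 2: Δl = 1.6/cos8.7° = 1.619 m; N'_2 = 112·cos8.7° = 110.7; c'Δl = 2.27; W sinα = 16.9
Slice 3: Δl = 3.0/cos17.6° = 3.147 m; N'_3 = 325·cos17.6° = 309.8; c'Δl = 4.41; W sinα = 98.3
Slice 4: Δl = 2.0/cos27.8° = 2.261 m; N'_4 = 272·cos27.8° = 240.6; c'Δl = 3.17; W sinα = 126.9
Slice 5: Δl = 2.1/cos36.9° = 2.626 m; N'_5 = 231·cos36.9° = 184.7; c'Δl = 3.68; W sinα = 138.7
Slice 6: Δl = 1.5/cos46.0° = 2.159 m; N'_6 = 118·cos46.0° = 82.0; c'Δl = 3.02; W sinα = 84.9
Slice 7: Δl = 2.0/cos56.5° = 3.624 m; N'_7 = 70·cos56.5° = 38.6; c'Δl = 5.07; W sinα = 58.4
Σc'Δl = 25.3 kN/m; ΣN' = 1040.4 kN/m; ΣW sinα = 525.1 kN/m
Resisting = 25.3 + 1040.4·tan35.8° = 25.3 + 750.4 = 775.6 kN/m
FS = 775.6 / 525.1 = 1.477

FS = 1.48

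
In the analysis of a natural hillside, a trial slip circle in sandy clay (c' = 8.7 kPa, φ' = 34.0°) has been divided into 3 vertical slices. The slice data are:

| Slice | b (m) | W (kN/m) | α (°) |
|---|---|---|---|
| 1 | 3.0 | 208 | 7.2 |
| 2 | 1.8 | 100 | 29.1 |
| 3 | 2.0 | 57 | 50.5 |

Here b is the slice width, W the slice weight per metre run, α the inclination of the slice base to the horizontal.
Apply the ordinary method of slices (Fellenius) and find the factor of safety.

Ordinary method of slices: FS = Σ[c'·Δl_i + (W_i cosα_i)·tanφ'] / Σ W_i sinα_i, with Δl_i = b_i / cosα_i.
Slice 1: Δl = 3.0/cos7.2° = 3.024 m; N'_1 = 208·cos7.2° = 206.4; c'Δl = 26.31; W sinα = 26.1
Slice 2: Δl = 1.8/cos29.1° = 2.060 m; N'_2 = 100·cos29.1° = 87.4; c'Δl = 17.92; W sinα = 48.6
Slice 3: Δl = 2.0/cos50.5° = 3.144 m; N'_3 = 57·cos50.5° = 36.3; c'Δl = 27.36; W sinα = 44.0
Σc'Δl = 71.6 kN/m; ΣN' = 330.0 kN/m; ΣW sinα = 118.7 kN/m
Resisting = 71.6 + 330.0·tan34.0° = 71.6 + 222.6 = 294.2 kN/m
FS = 294.2 / 118.7 = 2.479

FS = 2.48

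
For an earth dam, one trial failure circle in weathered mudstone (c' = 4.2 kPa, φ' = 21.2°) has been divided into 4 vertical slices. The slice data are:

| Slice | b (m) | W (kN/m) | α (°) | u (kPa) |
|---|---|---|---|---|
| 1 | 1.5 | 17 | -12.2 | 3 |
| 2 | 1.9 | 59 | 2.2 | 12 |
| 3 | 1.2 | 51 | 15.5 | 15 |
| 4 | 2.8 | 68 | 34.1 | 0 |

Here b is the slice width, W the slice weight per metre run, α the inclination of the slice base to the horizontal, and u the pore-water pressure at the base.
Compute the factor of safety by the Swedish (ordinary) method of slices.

Ordinary method of slices: FS = Σ[c'·Δl_i + (W_i cosα_i − u_i·Δl_i)·tanφ'] / Σ W_i sinα_i, with Δl_i = b_i / cosα_i.
Slice 1: Δl = 1.5/cos(-12.2°) = 1.535 m; N'_1 = 17·cos(-12.2°) − 3·1.535 = 12.0; c'Δl = 6.45; W sinα = -3.6
Slice 2: Δl = 1.9/cos2.2° = 1.901 m; N'_2 = 59·cos2.2° − 12·1.901 = 36.1; c'Δl = 7.99; W sinα = 2.3
Slice 3: Δl = 1.2/cos15.5° = 1.245 m; N'_3 = 51·cos15.5° − 15·1.245 = 30.5; c'Δl = 5.23; W sinα = 13.6
Slice 4: Δl = 2.8/cos34.1° = 3.381 m; N'_4 = 68·cos34.1° − 0·3.381 = 56.3; c'Δl = 14.20; W sinα = 38.1
Σc'Δl = 33.9 kN/m; ΣN' = 134.9 kN/m; ΣW sinα = 50.4 kN/m
Resisting = 33.9 + 134.9·tan21.2° = 33.9 + 52.3 = 86.2 kN/m
FS = 86.2 / 50.4 = 1.709

FS = 1.71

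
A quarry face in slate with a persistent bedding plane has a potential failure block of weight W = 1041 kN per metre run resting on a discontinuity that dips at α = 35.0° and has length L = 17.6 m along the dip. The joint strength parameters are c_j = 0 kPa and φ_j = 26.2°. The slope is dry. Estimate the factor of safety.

Resolving the block weight along and normal to the plane and applying the Mohr–Coulomb strength on the joint:
N' = W cosα = 1041·cos35.0° = 852.7 kN/m
Driving force T = W sinα = 1041·sin35.0° = 597.1 kN/m
Resisting force R = c_j·L + N'·tanφ_j = 0·17.6 + 852.7·tan26.2° = 0.0 + 419.6 = 419.6 kN/m
FS = R / T = 419.6 / 597.1 = 0.703

FS = 0.70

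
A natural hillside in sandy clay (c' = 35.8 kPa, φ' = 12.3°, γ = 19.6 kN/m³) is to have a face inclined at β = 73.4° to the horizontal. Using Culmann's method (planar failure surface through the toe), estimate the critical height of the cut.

H_c = 13.24 m

Culmann's analysis gives the critical failure plane at α_cr = (β + φ')/2 = (73.4 + 12.3)/2 = 42.9°, and the critical height
H_c = (4c'/γ) · sinβ cosφ' / [1 − cos(β − φ')]
    = (4·35.8/19.6) · sin73.4°·cos12.3° / [1 − cos(61.1°)]
    = 7.306 · 0.9583·0.9770 / [1 − 0.4833]
    = 7.306 · 0.9363 / 0.5167
    = 13.24 m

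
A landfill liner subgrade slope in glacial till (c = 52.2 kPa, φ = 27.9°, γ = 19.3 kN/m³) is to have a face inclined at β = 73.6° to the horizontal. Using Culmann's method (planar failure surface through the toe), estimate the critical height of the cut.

Culmann's analysis gives the critical failure plane at α_cr = (β + φ)/2 = (73.6 + 27.9)/2 = 50.8°, and the critical height
H_c = (4c/γ) · sinβ cosφ / [1 − cos(β − φ)]
    = (4·52.2/19.3) · sin73.6°·cos27.9° / [1 − cos(45.7°)]
    = 10.819 · 0.9593·0.8838 / [1 − 0.6984]
    = 10.819 · 0.8478 / 0.3016
    = 30.41 m

H_c = 30.41 m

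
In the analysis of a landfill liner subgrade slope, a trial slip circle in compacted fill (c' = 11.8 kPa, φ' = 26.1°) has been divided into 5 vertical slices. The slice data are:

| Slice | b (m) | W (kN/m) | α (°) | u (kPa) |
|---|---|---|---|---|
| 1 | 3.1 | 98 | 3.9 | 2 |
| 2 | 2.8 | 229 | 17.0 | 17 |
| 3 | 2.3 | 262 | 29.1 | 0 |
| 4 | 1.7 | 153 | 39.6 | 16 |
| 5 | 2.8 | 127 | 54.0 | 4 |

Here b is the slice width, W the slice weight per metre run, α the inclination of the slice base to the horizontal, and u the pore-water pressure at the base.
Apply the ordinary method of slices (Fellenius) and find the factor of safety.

FS = 1.23

Ordinary method of slices: FS = Σ[c'·Δl_i + (W_i cosα_i − u_i·Δl_i)·tanφ'] / Σ W_i sinα_i, with Δl_i = b_i / cosα_i.
Slice 1: Δl = 3.1/cos3.9° = 3.107 m; N'_1 = 98·cos3.9° − 2·3.107 = 91.6; c'Δl = 36.66; W sinα = 6.7
Slice 2: Δl = 2.8/cos17.0° = 2.928 m; N'_2 = 229·cos17.0° − 17·2.928 = 169.2; c'Δl = 34.55; W sinα = 67.0
Slice 3: Δl = 2.3/cos29.1° = 2.632 m; N'_3 = 262·cos29.1° − 0·2.632 = 228.9; c'Δl = 31.06; W sinα = 127.4
Slice 4: Δl = 1.7/cos39.6° = 2.206 m; N'_4 = 153·cos39.6° − 16·2.206 = 82.6; c'Δl = 26.03; W sinα = 97.5
Slice 5: Δl = 2.8/cos54.0° = 4.764 m; N'_5 = 127·cos54.0° − 4·4.764 = 55.6; c'Δl = 56.21; W sinα = 102.7
Σc'Δl = 184.5 kN/m; ΣN' = 627.9 kN/m; ΣW sinα = 401.3 kN/m
Resisting = 184.5 + 627.9·tan26.1° = 184.5 + 307.6 = 492.1 kN/m
FS = 492.1 / 401.3 = 1.226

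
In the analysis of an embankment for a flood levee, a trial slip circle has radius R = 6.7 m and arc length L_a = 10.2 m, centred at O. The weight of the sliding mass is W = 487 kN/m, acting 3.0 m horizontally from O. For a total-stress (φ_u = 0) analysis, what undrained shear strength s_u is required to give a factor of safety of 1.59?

FS = s_u·L_a·R / (W·d), so s_u = FS·W·d / (L_a·R).
s_u = 1.59·487·3.0 / (10.20·6.7) = 2323.0 / 68.34 = 33.99 kPa

s_u = 34.0 kPa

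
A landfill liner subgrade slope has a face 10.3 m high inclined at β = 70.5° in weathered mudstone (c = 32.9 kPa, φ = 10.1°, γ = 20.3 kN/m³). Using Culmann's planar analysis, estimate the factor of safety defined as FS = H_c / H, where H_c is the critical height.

H_c = (4c/γ) · sinβ cosφ / [1 − cos(β − φ)]
    = (4·32.9/20.3) · sin70.5°·cos10.1° / [1 − cos60.4°]
    = 6.483 · 0.9280 / 0.5061 = 11.89 m
FS = H_c / H = 11.89 / 10.3 = 1.154

FS = 1.15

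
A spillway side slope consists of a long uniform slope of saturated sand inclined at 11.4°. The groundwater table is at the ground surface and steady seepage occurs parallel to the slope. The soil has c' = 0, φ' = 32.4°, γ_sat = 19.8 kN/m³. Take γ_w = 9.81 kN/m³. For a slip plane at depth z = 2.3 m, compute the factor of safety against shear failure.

With seepage parallel to the slope and the water table at the surface, the effective normal stress on the slip plane uses the buoyant unit weight γ' = γ_sat − γ_w while the driving shear stress uses γ_sat:
FS = [c' + γ' z cos²β tanφ'] / [γ_sat z sinβ cosβ]
(For c' = 0 this reduces to FS = (γ'/γ_sat)·tanφ'/tanβ.)
γ' = 19.8 − 9.81 = 9.99 kN/m³
Numerator = 0.0 + 9.99·2.3·cos²11.4°·tan32.4° = 0.0 + 9.99·2.3·0.9609·0.6346 = 14.012 kPa
Denominator = 19.8·2.3·sin11.4°·cos11.4° = 19.8·2.3·0.1977·0.9803 = 8.824 kPa
FS = 14.012 / 8.824 = 1.588

FS = 1.59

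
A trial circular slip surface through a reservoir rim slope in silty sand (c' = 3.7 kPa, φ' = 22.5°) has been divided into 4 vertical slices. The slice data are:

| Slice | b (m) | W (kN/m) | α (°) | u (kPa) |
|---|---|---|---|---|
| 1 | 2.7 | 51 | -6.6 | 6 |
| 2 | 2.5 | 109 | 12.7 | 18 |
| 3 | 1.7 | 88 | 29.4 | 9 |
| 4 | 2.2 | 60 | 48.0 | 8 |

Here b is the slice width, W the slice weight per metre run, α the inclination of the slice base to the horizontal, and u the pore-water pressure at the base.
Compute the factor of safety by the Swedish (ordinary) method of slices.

Ordinary method of slices: FS = Σ[c'·Δl_i + (W_i cosα_i − u_i·Δl_i)·tanφ'] / Σ W_i sinα_i, with Δl_i = b_i / cosα_i.
Slice 1: Δl = 2.7/cos(-6.6°) = 2.718 m; N'_1 = 51·cos(-6.6°) − 6·2.718 = 34.4; c'Δl = 10.06; W sinα = -5.9
Slice 2: Δl = 2.5/cos12.7° = 2.563 m; N'_2 = 109·cos12.7° − 18·2.563 = 60.2; c'Δl = 9.48; W sinα = 24.0
Slice 3: Δl = 1.7/cos29.4° = 1.951 m; N'_3 = 88·cos29.4° − 9·1.951 = 59.1; c'Δl = 7.22; W sinα = 43.2
Slice 4: Δl = 2.2/cos48.0° = 3.288 m; N'_4 = 60·cos48.0° − 8·3.288 = 13.8; c'Δl = 12.17; W sinα = 44.6
Σc'Δl = 38.9 kN/m; ΣN' = 167.5 kN/m; ΣW sinα = 105.9 kN/m
Resisting = 38.9 + 167.5·tan22.5° = 38.9 + 69.4 = 108.3 kN/m
FS = 108.3 / 105.9 = 1.023

FS = 1.02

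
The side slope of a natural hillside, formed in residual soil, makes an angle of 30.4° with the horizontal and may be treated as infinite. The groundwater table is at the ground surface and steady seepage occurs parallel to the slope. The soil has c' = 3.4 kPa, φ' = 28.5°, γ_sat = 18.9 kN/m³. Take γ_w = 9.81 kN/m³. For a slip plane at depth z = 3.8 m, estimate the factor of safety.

With seepage parallel to the slope and the water table at the surface, the effective normal stress on the slip plane uses the buoyant unit weight γ' = γ_sat − γ_w while the driving shear stress uses γ_sat:
FS = [c' + γ' z cos²β tanφ'] / [γ_sat z sinβ cosβ]
γ' = 18.9 − 9.81 = 9.09 kN/m³
Numerator = 3.4 + 9.09·3.8·cos²30.4°·tan28.5° = 3.4 + 9.09·3.8·0.7439·0.5430 = 17.352 kPa
Denominator = 18.9·3.8·sin30.4°·cos30.4° = 18.9·3.8·0.5060·0.8625 = 31.347 kPa
FS = 17.352 / 31.347 = 0.554

FS = 0.55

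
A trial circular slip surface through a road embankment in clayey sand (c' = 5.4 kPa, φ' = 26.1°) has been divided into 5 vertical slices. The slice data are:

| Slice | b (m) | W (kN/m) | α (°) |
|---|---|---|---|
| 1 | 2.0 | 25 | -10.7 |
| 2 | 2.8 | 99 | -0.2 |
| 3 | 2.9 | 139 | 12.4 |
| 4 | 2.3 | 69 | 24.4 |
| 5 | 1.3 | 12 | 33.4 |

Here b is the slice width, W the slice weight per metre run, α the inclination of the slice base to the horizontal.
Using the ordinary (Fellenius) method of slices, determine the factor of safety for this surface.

FS = 3.78

Ordinary method of slices: FS = Σ[c'·Δl_i + (W_i cosα_i)·tanφ'] / Σ W_i sinα_i, with Δl_i = b_i / cosα_i.
Slice 1: Δl = 2.0/cos(-10.7°) = 2.035 m; N'_1 = 25·cos(-10.7°) = 24.6; c'Δl = 10.99; W sinα = -4.6
Slice 2: Δl = 2.8/cos(-0.2°) = 2.800 m; N'_2 = 99·cos(-0.2°) = 99.0; c'Δl = 15.12; W sinα = -0.3
Slice 3: Δl = 2.9/cos12.4° = 2.969 m; N'_3 = 139·cos12.4° = 135.8; c'Δl = 16.03; W sinα = 29.8
Slice 4: Δl = 2.3/cos24.4° = 2.526 m; N'_4 = 69·cos24.4° = 62.8; c'Δl = 13.64; W sinα = 28.5
Slice 5: Δl = 1.3/cos33.4° = 1.557 m; N'_5 = 12·cos33.4° = 10.0; c'Δl = 8.41; W sinα = 6.6
Σc'Δl = 64.2 kN/m; ΣN' = 332.2 kN/m; ΣW sinα = 60.0 kN/m
Resisting = 64.2 + 332.2·tan26.1° = 64.2 + 162.7 = 226.9 kN/m
FS = 226.9 / 60.0 = 3.784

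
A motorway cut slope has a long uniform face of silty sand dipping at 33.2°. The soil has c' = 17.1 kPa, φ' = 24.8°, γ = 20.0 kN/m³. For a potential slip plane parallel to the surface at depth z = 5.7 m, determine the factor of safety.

FS = 1.03

For an infinite slope with a slip plane parallel to the surface (no pore pressure): FS = [c' + γz cos²β tanφ'] / [γz sinβ cosβ].
γz = 20.0·5.7 = 114.00 kN/m²
Numerator = 17.1 + 114.00·cos²33.2°·tan24.8° = 17.1 + 114.00·0.7002·0.4621 = 53.982 kPa
Denominator = 114.00·sin33.2°·cos33.2° = 114.00·0.5476·0.8368 = 52.233 kPa
FS = 53.982 / 52.233 = 1.033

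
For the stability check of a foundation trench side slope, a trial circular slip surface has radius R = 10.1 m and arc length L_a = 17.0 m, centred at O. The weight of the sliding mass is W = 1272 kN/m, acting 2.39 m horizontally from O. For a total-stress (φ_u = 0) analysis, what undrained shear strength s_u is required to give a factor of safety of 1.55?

FS = s_u·L_a·R / (W·d), so s_u = FS·W·d / (L_a·R).
s_u = 1.55·1272·2.39 / (17.00·10.1) = 4712.1 / 171.70 = 27.44 kPa

s_u = 27.4 kPa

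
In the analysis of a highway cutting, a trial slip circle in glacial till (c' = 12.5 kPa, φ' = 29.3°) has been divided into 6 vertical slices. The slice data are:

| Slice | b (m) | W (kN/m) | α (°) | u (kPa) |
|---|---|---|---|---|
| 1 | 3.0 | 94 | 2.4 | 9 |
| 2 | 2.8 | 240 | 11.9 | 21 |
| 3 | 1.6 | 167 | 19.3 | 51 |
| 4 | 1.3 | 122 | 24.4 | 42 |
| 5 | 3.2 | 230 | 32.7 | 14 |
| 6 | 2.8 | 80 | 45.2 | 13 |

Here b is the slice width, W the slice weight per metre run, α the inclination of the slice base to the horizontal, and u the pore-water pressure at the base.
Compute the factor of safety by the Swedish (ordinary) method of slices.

FS = 1.46

Ordinary method of slices: FS = Σ[c'·Δl_i + (W_i cosα_i − u_i·Δl_i)·tanφ'] / Σ W_i sinα_i, with Δl_i = b_i / cosα_i.
Slice 1: Δl = 3.0/cos2.4° = 3.003 m; N'_1 = 94·cos2.4° − 9·3.003 = 66.9; c'Δl = 37.53; W sinα = 3.9
Slice 2: Δl = 2.8/cos11.9° = 2.861 m; N'_2 = 240·cos11.9° − 21·2.861 = 174.8; c'Δl = 35.77; W sinα = 49.5
Slice 3: Δl = 1.6/cos19.3° = 1.695 m; N'_3 = 167·cos19.3° − 51·1.695 = 71.2; c'Δl = 21.19; W sinα = 55.2
Slice 4: Δl = 1.3/cos24.4° = 1.427 m; N'_4 = 122·cos24.4° − 42·1.427 = 51.1; c'Δl = 17.84; W sinα = 50.4
Slice 5: Δl = 3.2/cos32.7° = 3.803 m; N'_5 = 230·cos32.7° − 14·3.803 = 140.3; c'Δl = 47.53; W sinα = 124.3
Slice 6: Δl = 2.8/cos45.2° = 3.974 m; N'_6 = 80·cos45.2° − 13·3.974 = 4.7; c'Δl = 49.67; W sinα = 56.8
Σc'Δl = 209.5 kN/m; ΣN' = 509.0 kN/m; ΣW sinα = 340.0 kN/m
Resisting = 209.5 + 509.0·tan29.3° = 209.5 + 285.6 = 495.2 kN/m
FS = 495.2 / 340.0 = 1.456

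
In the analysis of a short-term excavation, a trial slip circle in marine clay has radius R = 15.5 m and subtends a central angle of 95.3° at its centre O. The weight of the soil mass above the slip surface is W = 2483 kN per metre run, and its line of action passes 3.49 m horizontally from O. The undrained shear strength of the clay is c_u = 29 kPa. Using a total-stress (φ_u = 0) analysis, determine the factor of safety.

Taking moments about the centre O, the resisting moment is provided by the undrained shear strength acting along the arc:
Arc length L_a = R·θ = 15.5·(95.3°·π/180) = 15.5·1.6633 = 25.78 m
M_R = c_u·L_a·R = 29·25.78·15.5 = 11588.6 kN·m/m
M_D = W·d = 2483·3.49 = 8665.7 kN·m/m
FS = M_R / M_D = 11588.6 / 8665.7 = 1.337

FS = 1.34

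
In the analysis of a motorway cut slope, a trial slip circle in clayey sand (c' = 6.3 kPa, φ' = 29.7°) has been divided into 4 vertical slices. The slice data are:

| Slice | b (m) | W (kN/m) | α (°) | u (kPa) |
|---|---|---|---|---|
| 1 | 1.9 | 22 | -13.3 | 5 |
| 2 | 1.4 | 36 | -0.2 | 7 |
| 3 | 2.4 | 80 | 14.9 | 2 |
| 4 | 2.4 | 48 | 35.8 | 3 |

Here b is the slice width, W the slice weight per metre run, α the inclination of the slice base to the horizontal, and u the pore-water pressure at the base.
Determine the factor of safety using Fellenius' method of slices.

Ordinary method of slices: FS = Σ[c'·Δl_i + (W_i cosα_i − u_i·Δl_i)·tanφ'] / Σ W_i sinα_i, with Δl_i = b_i / cosα_i.
Slice 1: Δl = 1.9/cos(-13.3°) = 1.952 m; N'_1 = 22·cos(-13.3°) − 5·1.952 = 11.6; c'Δl = 12.30; W sinα = -5.1
Slice 2: Δl = 1.4/cos(-0.2°) = 1.400 m; N'_2 = 36·cos(-0.2°) − 7·1.400 = 26.2; c'Δl = 8.82; W sinα = -0.1
Slice 3: Δl = 2.4/cos14.9° = 2.484 m; N'_3 = 80·cos14.9° − 2·2.484 = 72.3; c'Δl = 15.65; W sinα = 20.6
Slice 4: Δl = 2.4/cos35.8° = 2.959 m; N'_4 = 48·cos35.8° − 3·2.959 = 30.1; c'Δl = 18.64; W sinα = 28.1
Σc'Δl = 55.4 kN/m; ΣN' = 140.2 kN/m; ΣW sinα = 43.5 kN/m
Resisting = 55.4 + 140.2·tan29.7° = 55.4 + 80.0 = 135.4 kN/m
FS = 135.4 / 43.5 = 3.115

FS = 3.12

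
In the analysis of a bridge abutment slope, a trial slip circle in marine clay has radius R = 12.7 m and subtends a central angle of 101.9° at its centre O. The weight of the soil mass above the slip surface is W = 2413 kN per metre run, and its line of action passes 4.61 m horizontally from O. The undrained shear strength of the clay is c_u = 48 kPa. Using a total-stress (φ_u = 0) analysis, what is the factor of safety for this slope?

Taking moments about the centre O, the resisting moment is provided by the undrained shear strength acting along the arc:
Arc length L_a = R·θ = 12.7·(101.9°·π/180) = 12.7·1.7785 = 22.59 m
M_R = c_u·L_a·R = 48·22.59·12.7 = 13768.9 kN·m/m
M_D = W·d = 2413·4.61 = 11123.9 kN·m/m
FS = M_R / M_D = 13768.9 / 11123.9 = 1.238

FS = 1.24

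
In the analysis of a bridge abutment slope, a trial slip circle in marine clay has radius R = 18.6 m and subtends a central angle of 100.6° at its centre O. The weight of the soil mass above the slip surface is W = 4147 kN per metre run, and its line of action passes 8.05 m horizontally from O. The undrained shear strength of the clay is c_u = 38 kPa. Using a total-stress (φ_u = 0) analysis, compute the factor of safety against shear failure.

Taking moments about the centre O, the resisting moment is provided by the undrained shear strength acting along the arc:
Arc length L_a = R·θ = 18.6·(100.6°·π/180) = 18.6·1.7558 = 32.66 m
M_R = c_u·L_a·R = 38·32.66·18.6 = 23082.6 kN·m/m
M_D = W·d = 4147·8.05 = 33383.4 kN·m/m
FS = M_R / M_D = 23082.6 / 33383.4 = 0.691

FS = 0.69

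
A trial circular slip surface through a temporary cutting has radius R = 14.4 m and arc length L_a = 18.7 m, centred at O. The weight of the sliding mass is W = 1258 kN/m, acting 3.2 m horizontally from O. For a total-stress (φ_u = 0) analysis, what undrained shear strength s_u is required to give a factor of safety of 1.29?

FS = s_u·L_a·R / (W·d), so s_u = FS·W·d / (L_a·R).
s_u = 1.29·1258·3.2 / (18.70·14.4) = 5193.0 / 269.28 = 19.28 kPa

s_u = 19.3 kPa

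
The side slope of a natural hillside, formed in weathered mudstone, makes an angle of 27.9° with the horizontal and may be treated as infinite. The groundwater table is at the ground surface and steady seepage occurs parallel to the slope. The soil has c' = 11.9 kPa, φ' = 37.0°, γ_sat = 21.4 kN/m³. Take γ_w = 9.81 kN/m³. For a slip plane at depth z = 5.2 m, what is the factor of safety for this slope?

With seepage parallel to the slope and the water table at the surface, the effective normal stress on the slip plane uses the buoyant unit weight γ' = γ_sat − γ_w while the driving shear stress uses γ_sat:
FS = [c' + γ' z cos²β tanφ'] / [γ_sat z sinβ cosβ]
γ' = 21.4 − 9.81 = 11.59 kN/m³
Numerator = 11.9 + 11.59·5.2·cos²27.9°·tan37.0° = 11.9 + 11.59·5.2·0.7810·0.7536 = 47.371 kPa
Denominator = 21.4·5.2·sin27.9°·cos27.9° = 21.4·5.2·0.4679·0.8838 = 46.019 kPa
FS = 47.371 / 46.019 = 1.029

FS = 1.03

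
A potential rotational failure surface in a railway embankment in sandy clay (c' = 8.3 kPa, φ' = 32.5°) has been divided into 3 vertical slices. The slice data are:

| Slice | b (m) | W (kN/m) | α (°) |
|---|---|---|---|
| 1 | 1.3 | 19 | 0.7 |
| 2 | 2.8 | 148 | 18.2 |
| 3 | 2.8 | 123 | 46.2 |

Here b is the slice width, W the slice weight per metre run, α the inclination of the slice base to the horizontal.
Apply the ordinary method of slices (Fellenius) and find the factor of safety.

Ordinary method of slices: FS = Σ[c'·Δl_i + (W_i cosα_i)·tanφ'] / Σ W_i sinα_i, with Δl_i = b_i / cosα_i.
Slice 1: Δl = 1.3/cos0.7° = 1.300 m; N'_1 = 19·cos0.7° = 19.0; c'Δl = 10.79; W sinα = 0.2
Slice 2: Δl = 2.8/cos18.2° = 2.947 m; N'_2 = 148·cos18.2° = 140.6; c'Δl = 24.46; W sinα = 46.2
Slice 3: Δl = 2.8/cos46.2° = 4.045 m; N'_3 = 123·cos46.2° = 85.1; c'Δl = 33.58; W sinα = 88.8
Σc'Δl = 68.8 kN/m; ΣN' = 244.7 kN/m; ΣW sinα = 135.2 kN/m
Resisting = 68.8 + 244.7·tan32.5° = 68.8 + 155.9 = 224.7 kN/m
FS = 224.7 / 135.2 = 1.662

FS = 1.66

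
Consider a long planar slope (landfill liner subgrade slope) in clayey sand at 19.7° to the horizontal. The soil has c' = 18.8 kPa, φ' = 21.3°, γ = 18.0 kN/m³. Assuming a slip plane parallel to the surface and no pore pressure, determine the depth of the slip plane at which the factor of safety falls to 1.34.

z = 13.11 m

Setting FS = 1.34 in FS = [c' + γz cos²β tanφ'] / [γz sinβ cosβ] and solving for z:
z = c' / [γ cosβ (FS·sinβ − cosβ·tanφ')]
  = 18.8 / [18.0·cos19.7°·(1.34·sin19.7° − cos19.7°·tan21.3°)]
  = 18.8 / [18.0·0.9415·(1.34·0.3371 − 0.9415·0.3899)]
  = 18.8 / 1.4344 = 13.106 m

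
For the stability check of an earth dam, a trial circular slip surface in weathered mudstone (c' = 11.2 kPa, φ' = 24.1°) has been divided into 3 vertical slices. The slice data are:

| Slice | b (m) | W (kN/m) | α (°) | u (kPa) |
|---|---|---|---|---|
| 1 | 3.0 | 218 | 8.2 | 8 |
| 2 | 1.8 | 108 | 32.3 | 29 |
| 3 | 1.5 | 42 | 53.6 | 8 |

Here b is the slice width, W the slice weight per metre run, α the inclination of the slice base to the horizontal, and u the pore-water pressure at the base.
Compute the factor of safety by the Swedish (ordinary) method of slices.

FS = 1.53

Ordinary method of slices: FS = Σ[c'·Δl_i + (W_i cosα_i − u_i·Δl_i)·tanφ'] / Σ W_i sinα_i, with Δl_i = b_i / cosα_i.
Slice 1: Δl = 3.0/cos8.2° = 3.031 m; N'_1 = 218·cos8.2° − 8·3.031 = 191.5; c'Δl = 33.95; W sinα = 31.1
Slice 2: Δl = 1.8/cos32.3° = 2.130 m; N'_2 = 108·cos32.3° − 29·2.130 = 29.5; c'Δl = 23.85; W sinα = 57.7
Slice 3: Δl = 1.5/cos53.6° = 2.528 m; N'_3 = 42·cos53.6° − 8·2.528 = 4.7; c'Δl = 28.31; W sinα = 33.8
Σc'Δl = 86.1 kN/m; ΣN' = 225.8 kN/m; ΣW sinα = 122.6 kN/m
Resisting = 86.1 + 225.8·tan24.1° = 86.1 + 101.0 = 187.1 kN/m
FS = 187.1 / 122.6 = 1.526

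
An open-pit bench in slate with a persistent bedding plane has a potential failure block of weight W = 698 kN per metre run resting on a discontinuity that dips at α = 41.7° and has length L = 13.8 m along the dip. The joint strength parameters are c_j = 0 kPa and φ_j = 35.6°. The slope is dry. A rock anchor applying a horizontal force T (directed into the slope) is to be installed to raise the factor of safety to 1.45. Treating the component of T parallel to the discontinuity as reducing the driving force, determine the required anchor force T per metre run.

T = 193 kN/m

Resolving forces along and normal to the sliding plane, with the horizontal anchor force T adding T·sinα to the effective normal force and T·cosα acting up the plane against the driving force:
FS = [c_jL + (W cosα + T sinα) tanφ_j] / [W sinα − T cosα]
Without the anchor: N' = 521.2 kN/m, driving T_d = 464.3 kN/m, resisting R = 0·13.8 + 521.2·tan35.6° = 373.1 kN/m, FS = 0.80.
Setting FS = 1.45 and solving for T:
1.45·(464.3 − T cos41.7°) = 373.1 + T sin41.7°·tan35.6°
T·(sin41.7°·tan35.6° + 1.45·cos41.7°) = 1.45·464.3 − 373.1
T·(0.6652·0.7159 + 1.45·0.7466) = 673.3 − 373.1 = 300.2
T·1.5589 = 300.2
T = 192.6 kN/m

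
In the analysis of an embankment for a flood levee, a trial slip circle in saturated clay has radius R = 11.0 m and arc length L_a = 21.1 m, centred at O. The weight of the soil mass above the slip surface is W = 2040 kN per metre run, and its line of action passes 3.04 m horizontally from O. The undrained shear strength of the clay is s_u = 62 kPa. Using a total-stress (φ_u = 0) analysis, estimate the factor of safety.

Taking moments about the centre O, the resisting moment is provided by the undrained shear strength acting along the arc:
M_R = s_u·L_a·R = 62·21.10·11.0 = 14390.2 kN·m/m
M_D = W·d = 2040·3.04 = 6201.6 kN·m/m
FS = M_R / M_D = 14390.2 / 6201.6 = 2.320

FS = 2.32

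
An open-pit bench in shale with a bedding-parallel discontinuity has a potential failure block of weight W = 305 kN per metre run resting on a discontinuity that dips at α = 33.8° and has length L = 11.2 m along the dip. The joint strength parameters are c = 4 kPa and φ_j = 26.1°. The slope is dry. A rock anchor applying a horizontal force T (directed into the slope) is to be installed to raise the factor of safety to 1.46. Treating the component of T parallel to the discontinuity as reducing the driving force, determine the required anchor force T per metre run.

Resolving forces along and normal to the sliding plane, with the horizontal anchor force T adding T·sinα to the effective normal force and T·cosα acting up the plane against the driving force:
FS = [cL + (W cosα + T sinα) tanφ_j] / [W sinα − T cosα]
Without the anchor: N' = 253.5 kN/m, driving T_d = 169.7 kN/m, resisting R = 4·11.2 + 253.5·tan26.1° = 169.0 kN/m, FS = 1.00.
Setting FS = 1.46 and solving for T:
1.46·(169.7 − T cos33.8°) = 169.0 + T sin33.8°·tan26.1°
T·(sin33.8°·tan26.1° + 1.46·cos33.8°) = 1.46·169.7 − 169.0
T·(0.5563·0.4899 + 1.46·0.8310) = 247.7 − 169.0 = 78.8
T·1.4858 = 78.8
T = 53.0 kN/m

T = 53 kN/m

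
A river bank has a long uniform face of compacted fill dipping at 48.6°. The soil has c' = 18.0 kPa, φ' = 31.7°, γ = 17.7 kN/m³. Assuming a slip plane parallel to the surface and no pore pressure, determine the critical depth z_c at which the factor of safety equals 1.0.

z_c = 4.50 m

Setting FS = 1.00 in FS = [c' + γz cos²β tanφ'] / [γz sinβ cosβ] and solving for z:
z = c' / [γ cosβ (FS·sinβ − cosβ·tanφ')]
  = 18.0 / [17.7·cos48.6°·(1.00·sin48.6° − cos48.6°·tan31.7°)]
  = 18.0 / [17.7·0.6613·(1.00·0.7501 − 0.6613·0.6176)]
  = 18.0 / 3.9994 = 4.501 m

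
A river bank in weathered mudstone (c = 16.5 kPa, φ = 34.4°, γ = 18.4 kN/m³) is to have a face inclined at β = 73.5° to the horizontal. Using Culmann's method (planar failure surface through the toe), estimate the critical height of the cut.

Culmann's analysis gives the critical failure plane at α_cr = (β + φ)/2 = (73.5 + 34.4)/2 = 54.0°, and the critical height
H_c = (4c/γ) · sinβ cosφ / [1 − cos(β − φ)]
    = (4·16.5/18.4) · sin73.5°·cos34.4° / [1 − cos(39.1°)]
    = 3.587 · 0.9588·0.8251 / [1 − 0.7760]
    = 3.587 · 0.7911 / 0.2240
    = 12.67 m

H_c = 12.67 m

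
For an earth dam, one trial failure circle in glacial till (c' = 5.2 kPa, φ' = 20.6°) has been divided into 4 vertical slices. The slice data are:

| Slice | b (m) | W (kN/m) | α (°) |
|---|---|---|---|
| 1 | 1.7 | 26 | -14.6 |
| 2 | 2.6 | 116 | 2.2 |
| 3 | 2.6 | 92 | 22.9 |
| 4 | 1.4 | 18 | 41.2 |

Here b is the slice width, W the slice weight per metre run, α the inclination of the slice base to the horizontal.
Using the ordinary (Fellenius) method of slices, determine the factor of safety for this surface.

FS = 3.01

Ordinary method of slices: FS = Σ[c'·Δl_i + (W_i cosα_i)·tanφ'] / Σ W_i sinα_i, with Δl_i = b_i / cosα_i.
Slice 1: Δl = 1.7/cos(-14.6°) = 1.757 m; N'_1 = 26·cos(-14.6°) = 25.2; c'Δl = 9.13; W sinα = -6.6
Slice 2: Δl = 2.6/cos2.2° = 2.602 m; N'_2 = 116·cos2.2° = 115.9; c'Δl = 13.53; W sinα = 4.5
Slice 3: Δl = 2.6/cos22.9° = 2.822 m; N'_3 = 92·cos22.9° = 84.7; c'Δl = 14.68; W sinα = 35.8
Slice 4: Δl = 1.4/cos41.2° = 1.861 m; N'_4 = 18·cos41.2° = 13.5; c'Δl = 9.68; W sinα = 11.9
Σc'Δl = 47.0 kN/m; ΣN' = 239.4 kN/m; ΣW sinα = 45.6 kN/m
Resisting = 47.0 + 239.4·tan20.6° = 47.0 + 90.0 = 137.0 kN/m
FS = 137.0 / 45.6 = 3.007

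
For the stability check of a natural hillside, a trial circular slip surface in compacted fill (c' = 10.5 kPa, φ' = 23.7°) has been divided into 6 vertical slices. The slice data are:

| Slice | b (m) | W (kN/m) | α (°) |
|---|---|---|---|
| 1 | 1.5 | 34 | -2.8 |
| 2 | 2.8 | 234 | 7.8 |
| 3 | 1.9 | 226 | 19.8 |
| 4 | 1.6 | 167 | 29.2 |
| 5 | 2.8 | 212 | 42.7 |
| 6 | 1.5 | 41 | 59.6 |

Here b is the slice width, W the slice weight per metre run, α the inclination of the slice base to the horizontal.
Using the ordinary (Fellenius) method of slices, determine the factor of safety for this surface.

FS = 1.38

Ordinary method of slices: FS = Σ[c'·Δl_i + (W_i cosα_i)·tanφ'] / Σ W_i sinα_i, with Δl_i = b_i / cosα_i.
Slice 1: Δl = 1.5/cos(-2.8°) = 1.502 m; N'_1 = 34·cos(-2.8°) = 34.0; c'Δl = 15.77; W sinα = -1.7
Slice 2: Δl = 2.8/cos7.8° = 2.826 m; N'_2 = 234·cos7.8° = 231.8; c'Δl = 29.67; W sinα = 31.8
Slice 3: Δl = 1.9/cos19.8° = 2.019 m; N'_3 = 226·cos19.8° = 212.6; c'Δl = 21.20; W sinα = 76.6
Slice 4: Δl = 1.6/cos29.2° = 1.833 m; N'_4 = 167·cos29.2° = 145.8; c'Δl = 19.25; W sinα = 81.5
Slice 5: Δl = 2.8/cos42.7° = 3.810 m; N'_5 = 212·cos42.7° = 155.8; c'Δl = 40.00; W sinα = 143.8
Slice 6: Δl = 1.5/cos59.6° = 2.964 m; N'_6 = 41·cos59.6° = 20.7; c'Δl = 31.12; W sinα = 35.4
Σc'Δl = 157.0 kN/m; ΣN' = 800.8 kN/m; ΣW sinα = 367.3 kN/m
Resisting = 157.0 + 800.8·tan23.7° = 157.0 + 351.5 = 508.5 kN/m
FS = 508.5 / 367.3 = 1.385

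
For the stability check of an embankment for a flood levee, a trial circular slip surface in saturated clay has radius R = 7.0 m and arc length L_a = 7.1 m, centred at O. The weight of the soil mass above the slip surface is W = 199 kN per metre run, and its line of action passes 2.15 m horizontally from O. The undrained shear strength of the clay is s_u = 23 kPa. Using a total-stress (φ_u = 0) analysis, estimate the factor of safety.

FS = 2.67

Taking moments about the centre O, the resisting moment is provided by the undrained shear strength acting along the arc:
M_R = s_u·L_a·R = 23·7.10·7.0 = 1143.1 kN·m/m
M_D = W·d = 199·2.15 = 427.8 kN·m/m
FS = M_R / M_D = 1143.1 / 427.8 = 2.672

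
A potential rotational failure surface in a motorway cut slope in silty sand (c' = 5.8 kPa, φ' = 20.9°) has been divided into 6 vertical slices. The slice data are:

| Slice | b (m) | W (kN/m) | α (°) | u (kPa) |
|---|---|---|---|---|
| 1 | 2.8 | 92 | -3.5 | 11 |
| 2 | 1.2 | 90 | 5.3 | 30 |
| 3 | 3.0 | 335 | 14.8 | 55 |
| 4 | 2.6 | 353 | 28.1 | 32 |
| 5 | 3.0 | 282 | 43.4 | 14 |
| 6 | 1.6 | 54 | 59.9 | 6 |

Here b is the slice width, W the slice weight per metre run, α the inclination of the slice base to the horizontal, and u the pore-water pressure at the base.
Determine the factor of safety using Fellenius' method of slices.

Ordinary method of slices: FS = Σ[c'·Δl_i + (W_i cosα_i − u_i·Δl_i)·tanφ'] / Σ W_i sinα_i, with Δl_i = b_i / cosα_i.
Slice 1: Δl = 2.8/cos(-3.5°) = 2.805 m; N'_1 = 92·cos(-3.5°) − 11·2.805 = 61.0; c'Δl = 16.27; W sinα = -5.6
Slice 2: Δl = 1.2/cos5.3° = 1.205 m; N'_2 = 90·cos5.3° − 30·1.205 = 53.5; c'Δl = 6.99; W sinα = 8.3
Slice 3: Δl = 3.0/cos14.8° = 3.103 m; N'_3 = 335·cos14.8° − 55·3.103 = 153.2; c'Δl = 18.00; W sinα = 85.6
Slice 4: Δl = 2.6/cos28.1° = 2.947 m; N'_4 = 353·cos28.1° − 32·2.947 = 217.1; c'Δl = 17.10; W sinα = 166.3
Slice 5: Δl = 3.0/cos43.4° = 4.129 m; N'_5 = 282·cos43.4° − 14·4.129 = 147.1; c'Δl = 23.95; W sinα = 193.8
Slice 6: Δl = 1.6/cos59.9° = 3.190 m; N'_6 = 54·cos59.9° − 6·3.190 = 7.9; c'Δl = 18.50; W sinα = 46.7
Σc'Δl = 100.8 kN/m; ΣN' = 639.8 kN/m; ΣW sinα = 495.0 kN/m
Resisting = 100.8 + 639.8·tan20.9° = 100.8 + 244.3 = 345.1 kN/m
FS = 345.1 / 495.0 = 0.697

FS = 0.70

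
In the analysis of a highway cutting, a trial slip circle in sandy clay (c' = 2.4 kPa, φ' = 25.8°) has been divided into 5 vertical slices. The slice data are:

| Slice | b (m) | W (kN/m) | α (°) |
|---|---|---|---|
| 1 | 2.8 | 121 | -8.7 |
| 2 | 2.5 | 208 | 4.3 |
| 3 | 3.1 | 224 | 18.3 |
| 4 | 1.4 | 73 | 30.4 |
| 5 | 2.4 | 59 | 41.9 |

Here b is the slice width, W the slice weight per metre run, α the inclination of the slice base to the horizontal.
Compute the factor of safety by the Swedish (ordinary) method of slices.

FS = 2.40

Ordinary method of slices: FS = Σ[c'·Δl_i + (W_i cosα_i)·tanφ'] / Σ W_i sinα_i, with Δl_i = b_i / cosα_i.
Slice 1: Δl = 2.8/cos(-8.7°) = 2.833 m; N'_1 = 121·cos(-8.7°) = 119.6; c'Δl = 6.80; W sinα = -18.3
Slice 2: Δl = 2.5/cos4.3° = 2.507 m; N'_2 = 208·cos4.3° = 207.4; c'Δl = 6.02; W sinα = 15.6
Slice 3: Δl = 3.1/cos18.3° = 3.265 m; N'_3 = 224·cos18.3° = 212.7; c'Δl = 7.84; W sinα = 70.3
Slice 4: Δl = 1.4/cos30.4° = 1.623 m; N'_4 = 73·cos30.4° = 63.0; c'Δl = 3.90; W sinα = 36.9
Slice 5: Δl = 2.4/cos41.9° = 3.224 m; N'_5 = 59·cos41.9° = 43.9; c'Δl = 7.74; W sinα = 39.4
Σc'Δl = 32.3 kN/m; ΣN' = 646.6 kN/m; ΣW sinα = 144.0 kN/m
Resisting = 32.3 + 646.6·tan25.8° = 32.3 + 312.6 = 344.9 kN/m
FS = 344.9 / 144.0 = 2.395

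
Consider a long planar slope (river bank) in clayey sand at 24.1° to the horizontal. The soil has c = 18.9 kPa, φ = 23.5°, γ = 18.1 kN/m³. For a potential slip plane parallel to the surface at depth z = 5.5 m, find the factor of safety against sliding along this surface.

FS = 1.48

For an infinite slope with a slip plane parallel to the surface (no pore pressure): FS = [c + γz cos²β tanφ] / [γz sinβ cosβ].
γz = 18.1·5.5 = 99.55 kN/m²
Numerator = 18.9 + 99.55·cos²24.1°·tan23.5° = 18.9 + 99.55·0.8333·0.4348 = 54.968 kPa
Denominator = 99.55·sin24.1°·cos24.1° = 99.55·0.4083·0.9128 = 37.106 kPa
FS = 54.968 / 37.106 = 1.481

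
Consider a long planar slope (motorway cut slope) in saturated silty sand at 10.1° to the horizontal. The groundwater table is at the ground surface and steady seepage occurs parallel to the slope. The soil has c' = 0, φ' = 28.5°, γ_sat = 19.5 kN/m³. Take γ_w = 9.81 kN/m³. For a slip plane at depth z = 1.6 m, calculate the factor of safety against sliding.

With seepage parallel to the slope and the water table at the surface, the effective normal stress on the slip plane uses the buoyant unit weight γ' = γ_sat − γ_w while the driving shear stress uses γ_sat:
FS = [c' + γ' z cos²β tanφ'] / [γ_sat z sinβ cosβ]
(For c' = 0 this reduces to FS = (γ'/γ_sat)·tanφ'/tanβ.)
γ' = 19.5 − 9.81 = 9.69 kN/m³
Numerator = 0.0 + 9.69·1.6·cos²10.1°·tan28.5° = 0.0 + 9.69·1.6·0.9692·0.5430 = 8.159 kPa
Denominator = 19.5·1.6·sin10.1°·cos10.1° = 19.5·1.6·0.1754·0.9845 = 5.387 kPa
FS = 8.159 / 5.387 = 1.515

FS = 1.51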